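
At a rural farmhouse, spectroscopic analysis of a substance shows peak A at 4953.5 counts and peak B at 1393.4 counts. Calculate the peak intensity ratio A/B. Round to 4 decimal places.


Spectral peak ratio:
Peak A = 4953.5 counts
Peak B = 1393.4 counts
Ratio = 4953.5 / 1393.4 = 3.5550

3.5550


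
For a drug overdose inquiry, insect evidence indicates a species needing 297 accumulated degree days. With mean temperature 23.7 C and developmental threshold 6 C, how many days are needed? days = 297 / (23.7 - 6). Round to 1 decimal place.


Insect development time:
Effective temperature = avg_temp - T_base = 23.7 - 6 = 17.7 C
Days = ADD / effective_temp = 297 / 17.7 = 16.8 days

16.8


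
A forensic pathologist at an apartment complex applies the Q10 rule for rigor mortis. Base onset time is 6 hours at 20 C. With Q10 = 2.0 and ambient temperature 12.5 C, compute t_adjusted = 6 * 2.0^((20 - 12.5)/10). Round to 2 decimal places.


Rigor mortis time adjustment:
Exponent = (T_ref - T_actual) / 10 = (20 - 12.5) / 10 = 0.75
Q10 factor = 2.0^0.75 = 1.68179
t_adjusted = 6 * 1.68179 = 10.09 hours

10.09


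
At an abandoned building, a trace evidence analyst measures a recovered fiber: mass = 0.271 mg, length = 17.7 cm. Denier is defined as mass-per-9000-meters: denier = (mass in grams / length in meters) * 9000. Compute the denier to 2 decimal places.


Denier calculation:
Mass in grams = 0.271 mg / 1000 = 0.000271 g
Length in meters = 17.7 cm / 100 = 0.177 m
Linear density = mass / length = 0.000271 / 0.177 = 0.00153107 g/m
Denier = (g/m) * 9000 = 0.00153107 * 9000 = 13.78

13.78


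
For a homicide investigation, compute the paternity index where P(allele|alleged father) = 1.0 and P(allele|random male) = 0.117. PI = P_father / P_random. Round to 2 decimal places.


Paternity Index calculation:
PI = P(allele|father) / P(allele|random)
PI = 1.0 / 0.117
PI = 8.55

8.55


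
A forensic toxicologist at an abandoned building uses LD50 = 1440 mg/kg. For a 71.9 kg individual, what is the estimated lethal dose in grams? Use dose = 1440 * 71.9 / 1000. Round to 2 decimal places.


Lethal dose calculation:
Lethal dose = LD50 * body_weight / 1000
= 1440 * 71.9 / 1000
= 103536 / 1000
= 103.54 g

103.54


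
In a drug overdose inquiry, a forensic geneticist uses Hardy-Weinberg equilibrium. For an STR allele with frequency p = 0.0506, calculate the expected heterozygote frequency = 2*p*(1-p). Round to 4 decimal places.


Hardy-Weinberg heterozygote frequency:
q = 1 - p = 1 - 0.0506 = 0.9494
2pq = 2 * 0.0506 * 0.9494 = 0.0961

0.0961


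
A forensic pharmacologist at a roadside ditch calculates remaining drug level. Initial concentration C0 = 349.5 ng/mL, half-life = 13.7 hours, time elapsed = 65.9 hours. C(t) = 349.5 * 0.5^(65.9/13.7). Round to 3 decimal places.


Drug concentration decay:
Number of half-lives = t / t_half = 65.9 / 13.7 = 4.810219
Decay factor = 0.5^4.810219 = 0.03564346
C(t) = 349.5 * 0.03564346 = 12.457 ng/mL

12.457


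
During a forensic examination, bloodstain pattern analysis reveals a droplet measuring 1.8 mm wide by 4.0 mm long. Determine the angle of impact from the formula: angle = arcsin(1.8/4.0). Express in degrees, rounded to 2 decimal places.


Blood spatter impact angle calculation:
width / length = 1.8 / 4.0 = 0.45
angle = arcsin(0.45)
angle = 26.74 degrees

26.74


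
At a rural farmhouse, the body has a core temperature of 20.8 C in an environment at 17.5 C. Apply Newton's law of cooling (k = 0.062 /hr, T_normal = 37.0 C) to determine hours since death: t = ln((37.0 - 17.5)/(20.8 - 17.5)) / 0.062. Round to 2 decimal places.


Using Newton's law of cooling:
t = ln((T_normal - T_ambient) / (T_body - T_ambient)) / k
T_normal - T_ambient = 19.5
T_body - T_ambient = 3.3
Ratio = 5.909091
ln(ratio) = 1.776492
t = 1.776492 / 0.062 = 28.65 hours

28.65


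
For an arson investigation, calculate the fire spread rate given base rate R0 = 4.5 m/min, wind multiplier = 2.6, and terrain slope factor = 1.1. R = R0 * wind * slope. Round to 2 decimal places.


Fire spread rate calculation:
R = R0 * wind_factor * slope_factor
= 4.5 * 2.6 * 1.1
= 11.7 * 1.1
= 12.87 m/min

12.87


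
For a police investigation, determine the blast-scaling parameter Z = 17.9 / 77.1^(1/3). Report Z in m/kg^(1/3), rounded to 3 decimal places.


Scaled distance calculation:
W^(1/3) = 77.1^(1/3) = 4.256162
Z = R / W^(1/3) = 17.9 / 4.256162
Z = 4.206 m/kg^(1/3)

4.206


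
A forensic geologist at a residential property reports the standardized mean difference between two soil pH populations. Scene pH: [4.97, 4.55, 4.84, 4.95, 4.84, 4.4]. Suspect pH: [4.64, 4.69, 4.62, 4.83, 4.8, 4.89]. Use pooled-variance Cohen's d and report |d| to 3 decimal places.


Pooled-variance Cohen's d for soil pH comparison:
Scene mean = 28.55 / 6 = 4.758333
Suspect mean = 28.47 / 6 = 4.745
Scene sample variance s_s^2 = 0.053337
Suspect sample variance s_c^2 = 0.01219
Pooled variance = ((n_s-1)*s_s^2 + (n_c-1)*s_c^2) / (n_s + n_c - 2) = 0.032763
Pooled SD = sqrt(0.032763) = 0.181006
Mean difference = 0.013333
|d| = |0.013333| / 0.181006 = 0.074

0.074


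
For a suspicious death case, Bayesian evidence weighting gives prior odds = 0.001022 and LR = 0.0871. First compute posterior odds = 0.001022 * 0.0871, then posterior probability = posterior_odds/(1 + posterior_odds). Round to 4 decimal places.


Bayesian evidence evaluation:
Posterior odds = prior_odds * LR = 0.001022 * 0.0871 = 0.0000890162
Posterior probability = posterior_odds / (1 + posterior_odds)
= 0.0000890162 / (1 + 0.0000890162)
= 0.0000890162 / 1.0000890162
= 0.0001

0.0001


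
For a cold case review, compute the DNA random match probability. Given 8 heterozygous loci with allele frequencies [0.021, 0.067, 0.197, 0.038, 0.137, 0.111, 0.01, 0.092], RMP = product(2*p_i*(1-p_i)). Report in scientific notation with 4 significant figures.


Computing RMP for 8 loci:
Locus 1: 2 * 0.021 * 0.979 = 0.041118
Locus 2: 2 * 0.067 * 0.933 = 0.125022
Locus 3: 2 * 0.197 * 0.803 = 0.316382
Locus 4: 2 * 0.038 * 0.962 = 0.073112
Locus 5: 2 * 0.137 * 0.863 = 0.236462
Locus 6: 2 * 0.111 * 0.889 = 0.197358
Locus 7: 2 * 0.01 * 0.99 = 0.0198
Locus 8: 2 * 0.092 * 0.908 = 0.167072
RMP = 1.836e-08

1.836e-08


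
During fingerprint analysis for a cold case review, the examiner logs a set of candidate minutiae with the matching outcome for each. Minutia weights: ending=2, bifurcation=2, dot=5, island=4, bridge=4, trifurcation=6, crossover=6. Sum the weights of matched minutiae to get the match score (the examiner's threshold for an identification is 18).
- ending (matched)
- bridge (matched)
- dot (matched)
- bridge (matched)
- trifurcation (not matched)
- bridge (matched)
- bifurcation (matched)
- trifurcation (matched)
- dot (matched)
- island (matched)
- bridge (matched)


Weighted minutiae match score:
  ending: matched, +2 (running total 2)
  bridge: matched, +4 (running total 6)
  dot: matched, +5 (running total 11)
  bridge: matched, +4 (running total 15)
  trifurcation: not matched, +0
  bridge: matched, +4 (running total 19)
  bifurcation: matched, +2 (running total 21)
  trifurcation: matched, +6 (running total 27)
  dot: matched, +5 (running total 32)
  island: matched, +4 (running total 36)
  bridge: matched, +4 (running total 40)
Total score = 40
Threshold = 18; verdict = identification

40


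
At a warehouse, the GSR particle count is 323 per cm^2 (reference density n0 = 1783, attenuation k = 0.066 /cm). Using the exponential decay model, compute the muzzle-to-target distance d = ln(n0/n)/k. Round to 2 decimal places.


GSR distance calculation:
n0/n = 1783 / 323 = 5.520124
ln(n0/n) = 1.7084
d = 1.7084 / 0.066 = 25.88 cm

25.88


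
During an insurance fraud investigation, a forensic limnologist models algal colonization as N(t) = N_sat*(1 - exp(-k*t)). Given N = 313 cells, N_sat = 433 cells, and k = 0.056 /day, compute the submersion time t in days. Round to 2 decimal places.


PMSI from diatom colonization curve:
N / N_sat = 313 / 433 = 0.722864
1 - N/N_sat = 0.277136
ln(1 - N/N_sat) = -1.283247
t = -ln(1 - N/N_sat) / k = -(-1.283247) / 0.056 = 22.92 days

22.92


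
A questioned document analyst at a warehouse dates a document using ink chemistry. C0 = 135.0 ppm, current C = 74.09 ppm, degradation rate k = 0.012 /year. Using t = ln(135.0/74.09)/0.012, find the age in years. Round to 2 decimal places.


Document age estimation:
C0/C = 135.0 / 74.09 = 1.822108
ln(C0/C) = 0.599994
t = 0.599994 / 0.012 = 50.00 years

50.00


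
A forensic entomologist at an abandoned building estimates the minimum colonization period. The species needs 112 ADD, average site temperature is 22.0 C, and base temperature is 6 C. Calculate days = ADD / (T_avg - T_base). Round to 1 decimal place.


Insect development time:
Effective temperature = avg_temp - T_base = 22.0 - 6 = 16.0 C
Days = ADD / effective_temp = 112 / 16.0 = 7.0 days

7.0


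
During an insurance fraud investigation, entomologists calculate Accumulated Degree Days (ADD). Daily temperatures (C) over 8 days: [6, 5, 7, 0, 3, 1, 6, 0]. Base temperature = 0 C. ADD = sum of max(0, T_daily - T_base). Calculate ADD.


Computing ADD day by day:
Day 1: max(0, 6 - 0) = 6
Day 2: max(0, 5 - 0) = 5
Day 3: max(0, 7 - 0) = 7
Day 4: max(0, 0 - 0) = 0
Day 5: max(0, 3 - 0) = 3
Day 6: max(0, 1 - 0) = 1
Day 7: max(0, 6 - 0) = 6
Day 8: max(0, 0 - 0) = 0
Total ADD = 28

28


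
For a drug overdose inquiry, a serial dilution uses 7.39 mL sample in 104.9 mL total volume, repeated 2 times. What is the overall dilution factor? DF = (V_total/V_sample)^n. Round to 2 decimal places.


Dilution factor calculation:
Single dilution = V_total / V_sample = 104.9 / 7.39 ≈ 14.194858
Number of dilutions = 2
Total DF = (104.9 / 7.39)^2 (full precision, rounded at the end) = 201.49

201.49


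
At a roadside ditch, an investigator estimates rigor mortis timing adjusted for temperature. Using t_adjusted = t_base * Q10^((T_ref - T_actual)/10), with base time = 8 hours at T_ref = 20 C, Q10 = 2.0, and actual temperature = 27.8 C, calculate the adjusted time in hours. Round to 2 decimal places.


Rigor mortis time adjustment:
Exponent = (T_ref - T_actual) / 10 = (20 - 27.8) / 10 = -0.78
Q10 factor = 2.0^-0.78 = 0.58237
t_adjusted = 8 * 0.58237 = 4.66 hours

4.66


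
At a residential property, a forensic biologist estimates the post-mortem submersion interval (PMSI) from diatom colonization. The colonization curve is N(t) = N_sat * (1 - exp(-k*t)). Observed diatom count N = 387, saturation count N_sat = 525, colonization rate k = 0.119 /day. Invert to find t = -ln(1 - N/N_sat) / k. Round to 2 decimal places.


PMSI from diatom colonization curve:
N / N_sat = 387 / 525 = 0.737143
1 - N/N_sat = 0.262857
ln(1 - N/N_sat) = -1.336145
t = -ln(1 - N/N_sat) / k = -(-1.336145) / 0.119 = 11.23 days

11.23


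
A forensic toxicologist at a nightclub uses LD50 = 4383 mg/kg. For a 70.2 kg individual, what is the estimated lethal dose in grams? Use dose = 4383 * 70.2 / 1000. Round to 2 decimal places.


Lethal dose calculation:
Lethal dose = LD50 * body_weight / 1000
= 4383 * 70.2 / 1000
= 307686.6 / 1000
= 307.69 g

307.69


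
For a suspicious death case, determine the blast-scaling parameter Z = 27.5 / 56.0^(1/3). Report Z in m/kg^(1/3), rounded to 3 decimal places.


Scaled distance calculation:
W^(1/3) = 56.0^(1/3) = 3.825862
Z = R / W^(1/3) = 27.5 / 3.825862
Z = 7.188 m/kg^(1/3)

7.188


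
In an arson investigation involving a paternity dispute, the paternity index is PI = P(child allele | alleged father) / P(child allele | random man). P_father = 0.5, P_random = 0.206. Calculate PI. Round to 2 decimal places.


Paternity Index calculation:
PI = P(allele|father) / P(allele|random)
PI = 0.5 / 0.206
PI = 2.43

2.43


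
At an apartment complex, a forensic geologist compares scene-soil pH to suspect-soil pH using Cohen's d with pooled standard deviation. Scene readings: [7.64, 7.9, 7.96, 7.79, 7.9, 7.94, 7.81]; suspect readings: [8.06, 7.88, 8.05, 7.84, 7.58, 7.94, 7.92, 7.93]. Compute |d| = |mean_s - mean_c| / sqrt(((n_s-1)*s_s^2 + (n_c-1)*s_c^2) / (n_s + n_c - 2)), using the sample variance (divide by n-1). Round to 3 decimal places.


Pooled-variance Cohen's d for soil pH comparison:
Scene mean = 54.94 / 7 = 7.848571
Suspect mean = 63.2 / 8 = 7.9
Scene sample variance s_s^2 = 0.012414
Suspect sample variance s_c^2 = 0.022486
Pooled variance = ((n_s-1)*s_s^2 + (n_c-1)*s_c^2) / (n_s + n_c - 2) = 0.017837
Pooled SD = sqrt(0.017837) = 0.133555
Mean difference = -0.051429
|d| = |-0.051429| / 0.133555 = 0.385

0.385


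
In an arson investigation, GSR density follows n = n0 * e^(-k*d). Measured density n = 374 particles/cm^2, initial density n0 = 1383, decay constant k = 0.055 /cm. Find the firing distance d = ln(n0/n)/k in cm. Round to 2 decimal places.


GSR distance calculation:
n0/n = 1383 / 374 = 3.697861
ln(n0/n) = 1.307755
d = 1.307755 / 0.055 = 23.78 cm

23.78


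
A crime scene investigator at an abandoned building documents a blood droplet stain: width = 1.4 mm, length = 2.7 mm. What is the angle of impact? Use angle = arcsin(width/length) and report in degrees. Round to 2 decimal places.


Blood spatter impact angle calculation:
width / length = 1.4 / 2.7 = 0.518519
angle = arcsin(0.518519)
angle = 31.23 degrees

31.23


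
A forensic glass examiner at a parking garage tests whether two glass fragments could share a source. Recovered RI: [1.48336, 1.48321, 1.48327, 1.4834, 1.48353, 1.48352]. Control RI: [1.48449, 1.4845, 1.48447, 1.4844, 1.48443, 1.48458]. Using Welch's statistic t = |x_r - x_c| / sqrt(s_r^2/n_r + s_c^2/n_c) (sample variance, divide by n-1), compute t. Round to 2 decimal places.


Welch's t-criterion for glass RI comparison:
Recovered mean = sum / n_r = 8.90029 / 6 = 1.4833817
Control mean = sum / n_c = 8.90687 / 6 = 1.4844783
Recovered sample variance s_r^2 = 1.67767e-08
Control sample variance s_c^2 = 3.89667e-09
Welch SE (unpooled) = sqrt(s_r^2/n_r + s_c^2/n_c) = sqrt(2.79611e-09 + 6.49444e-10) = sqrt(3.44555e-09) = 5.86988e-05
|mean_r - mean_c| = 0.00109667
t = 0.00109667 / 5.86988e-05 = 18.68

18.68


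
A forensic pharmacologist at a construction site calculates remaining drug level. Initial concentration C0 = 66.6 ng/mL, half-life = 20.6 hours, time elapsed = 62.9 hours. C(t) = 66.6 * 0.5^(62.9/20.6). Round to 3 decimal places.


Drug concentration decay:
Number of half-lives = t / t_half = 62.9 / 20.6 = 3.053398
Decay factor = 0.5^3.053398 = 0.12045799
C(t) = 66.6 * 0.12045799 = 8.023 ng/mL

8.023


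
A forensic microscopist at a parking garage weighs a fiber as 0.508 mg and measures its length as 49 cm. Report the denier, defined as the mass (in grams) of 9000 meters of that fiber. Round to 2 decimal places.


Denier calculation:
Mass in grams = 0.508 mg / 1000 = 0.000508 g
Length in meters = 49 cm / 100 = 0.49 m
Linear density = mass / length = 0.000508 / 0.49 = 0.00103673 g/m
Denier = (g/m) * 9000 = 0.00103673 * 9000 = 9.33

9.33


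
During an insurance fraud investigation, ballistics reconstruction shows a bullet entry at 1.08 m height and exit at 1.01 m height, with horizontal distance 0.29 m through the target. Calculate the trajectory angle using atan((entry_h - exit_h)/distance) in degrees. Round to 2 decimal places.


Bullet trajectory angle:
Height difference = 1.08 - 1.01 = 0.07 m
angle = atan(0.07 / 0.29)
angle = atan(0.241379)
angle = 13.57 degrees

13.57


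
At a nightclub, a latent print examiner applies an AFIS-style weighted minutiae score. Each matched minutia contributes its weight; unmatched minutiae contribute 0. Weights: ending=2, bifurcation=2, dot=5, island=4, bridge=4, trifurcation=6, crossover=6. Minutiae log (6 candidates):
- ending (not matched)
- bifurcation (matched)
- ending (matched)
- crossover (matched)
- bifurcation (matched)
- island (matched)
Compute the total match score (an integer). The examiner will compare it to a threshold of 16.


Weighted minutiae match score:
  ending: not matched, +0
  bifurcation: matched, +2 (running total 2)
  ending: matched, +2 (running total 4)
  crossover: matched, +6 (running total 10)
  bifurcation: matched, +2 (running total 12)
  island: matched, +4 (running total 16)
Total score = 16
Threshold = 16; verdict = identification

16


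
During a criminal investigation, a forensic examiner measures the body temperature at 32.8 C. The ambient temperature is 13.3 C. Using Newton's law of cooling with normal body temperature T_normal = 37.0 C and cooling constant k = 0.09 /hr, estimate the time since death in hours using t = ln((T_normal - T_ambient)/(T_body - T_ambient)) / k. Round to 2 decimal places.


Using Newton's law of cooling:
t = ln((T_normal - T_ambient) / (T_body - T_ambient)) / k
T_normal - T_ambient = 23.7
T_body - T_ambient = 19.5
Ratio = 1.215385
ln(ratio) = 0.195061
t = 0.195061 / 0.09 = 2.17 hours

2.17


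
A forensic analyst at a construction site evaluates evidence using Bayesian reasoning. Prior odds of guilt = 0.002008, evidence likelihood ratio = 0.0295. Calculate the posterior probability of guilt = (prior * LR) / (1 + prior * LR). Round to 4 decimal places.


Bayesian evidence evaluation:
Posterior odds = prior_odds * LR = 0.002008 * 0.0295 = 0.000059236
Posterior probability = posterior_odds / (1 + posterior_odds)
= 0.000059236 / (1 + 0.000059236)
= 0.000059236 / 1.000059236
= 0.0001

0.0001


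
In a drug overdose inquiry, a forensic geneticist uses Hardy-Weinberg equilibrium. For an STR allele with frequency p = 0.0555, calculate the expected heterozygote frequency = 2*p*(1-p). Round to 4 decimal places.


Hardy-Weinberg heterozygote frequency:
q = 1 - p = 1 - 0.0555 = 0.9445
2pq = 2 * 0.0555 * 0.9445 = 0.1048

0.1048


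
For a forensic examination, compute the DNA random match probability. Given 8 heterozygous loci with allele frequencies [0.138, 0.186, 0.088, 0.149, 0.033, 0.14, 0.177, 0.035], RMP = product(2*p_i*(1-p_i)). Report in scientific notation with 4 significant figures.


Computing RMP for 8 loci:
Locus 1: 2 * 0.138 * 0.862 = 0.237912
Locus 2: 2 * 0.186 * 0.814 = 0.302808
Locus 3: 2 * 0.088 * 0.912 = 0.160512
Locus 4: 2 * 0.149 * 0.851 = 0.253598
Locus 5: 2 * 0.033 * 0.967 = 0.063822
Locus 6: 2 * 0.14 * 0.86 = 0.2408
Locus 7: 2 * 0.177 * 0.823 = 0.291342
Locus 8: 2 * 0.035 * 0.965 = 0.06755
RMP = 8.869e-07

8.869e-07


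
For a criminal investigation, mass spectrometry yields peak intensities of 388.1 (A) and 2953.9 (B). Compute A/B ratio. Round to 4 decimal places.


Spectral peak ratio:
Peak A = 388.1 counts
Peak B = 2953.9 counts
Ratio = 388.1 / 2953.9 = 0.1314

0.1314


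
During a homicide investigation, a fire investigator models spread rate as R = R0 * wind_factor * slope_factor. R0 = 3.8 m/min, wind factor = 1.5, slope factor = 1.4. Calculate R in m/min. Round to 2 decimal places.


Fire spread rate calculation:
R = R0 * wind_factor * slope_factor
= 3.8 * 1.5 * 1.4
= 5.7 * 1.4
= 7.98 m/min

7.98


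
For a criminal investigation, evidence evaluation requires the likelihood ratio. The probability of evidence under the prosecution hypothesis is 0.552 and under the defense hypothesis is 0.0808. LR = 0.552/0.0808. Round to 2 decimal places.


Likelihood ratio calculation:
LR = P(E|Hp) / P(E|Hd)
LR = 0.552 / 0.0808
LR = 6.83

6.83


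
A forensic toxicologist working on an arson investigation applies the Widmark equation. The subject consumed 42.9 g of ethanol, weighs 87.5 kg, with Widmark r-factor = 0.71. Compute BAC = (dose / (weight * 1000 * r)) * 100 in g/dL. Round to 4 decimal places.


Applying the Widmark formula:
BAC = (dose_g / (body_wt * 1000 * r)) * 100
Denominator = 87.5 * 1000 * 0.71 = 62125
BAC = (42.9 / 62125) * 100
BAC = 0.0691 g/dL

0.0691


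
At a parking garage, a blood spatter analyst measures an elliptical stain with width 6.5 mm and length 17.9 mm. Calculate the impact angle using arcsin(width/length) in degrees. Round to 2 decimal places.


Blood spatter impact angle calculation:
width / length = 6.5 / 17.9 = 0.363128
angle = arcsin(0.363128)
angle = 21.29 degrees

21.29


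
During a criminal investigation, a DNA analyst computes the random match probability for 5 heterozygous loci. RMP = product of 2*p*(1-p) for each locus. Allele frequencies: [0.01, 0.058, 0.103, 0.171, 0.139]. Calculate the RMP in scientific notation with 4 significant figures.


Computing RMP for 5 loci:
Locus 1: 2 * 0.01 * 0.99 = 0.0198
Locus 2: 2 * 0.058 * 0.942 = 0.109272
Locus 3: 2 * 0.103 * 0.897 = 0.184782
Locus 4: 2 * 0.171 * 0.829 = 0.283518
Locus 5: 2 * 0.139 * 0.861 = 0.239358
RMP = 2.713e-05

2.713e-05


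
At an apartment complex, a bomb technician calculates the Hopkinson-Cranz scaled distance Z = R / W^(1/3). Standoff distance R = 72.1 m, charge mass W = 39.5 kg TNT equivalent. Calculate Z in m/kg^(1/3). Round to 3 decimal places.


Scaled distance calculation:
W^(1/3) = 39.5^(1/3) = 3.405642
Z = R / W^(1/3) = 72.1 / 3.405642
Z = 21.171 m/kg^(1/3)

21.171


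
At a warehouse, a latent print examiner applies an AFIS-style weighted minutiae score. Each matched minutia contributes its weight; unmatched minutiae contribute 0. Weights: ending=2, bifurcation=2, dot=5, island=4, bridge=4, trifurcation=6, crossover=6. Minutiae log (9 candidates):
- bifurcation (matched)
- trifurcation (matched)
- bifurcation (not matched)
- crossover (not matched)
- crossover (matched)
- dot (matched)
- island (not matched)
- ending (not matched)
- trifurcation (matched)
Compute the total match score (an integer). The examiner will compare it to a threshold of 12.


Weighted minutiae match score:
  bifurcation: matched, +2 (running total 2)
  trifurcation: matched, +6 (running total 8)
  bifurcation: not matched, +0
  crossover: not matched, +0
  crossover: matched, +6 (running total 14)
  dot: matched, +5 (running total 19)
  island: not matched, +0
  ending: not matched, +0
  trifurcation: matched, +6 (running total 25)
Total score = 25
Threshold = 12; verdict = identification

25


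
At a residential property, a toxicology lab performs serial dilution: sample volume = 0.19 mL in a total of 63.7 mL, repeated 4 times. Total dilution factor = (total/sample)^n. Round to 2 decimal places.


Dilution factor calculation:
Single dilution = V_total / V_sample = 63.7 / 0.19 ≈ 335.263158
Number of dilutions = 4
Total DF = (63.7 / 0.19)^4 (full precision, rounded at the end) = 12634071359.26

12634071359.26


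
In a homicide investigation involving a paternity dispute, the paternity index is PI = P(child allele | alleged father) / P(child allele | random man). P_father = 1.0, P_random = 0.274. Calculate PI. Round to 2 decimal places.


Paternity Index calculation:
PI = P(allele|father) / P(allele|random)
PI = 1.0 / 0.274
PI = 3.65

3.65


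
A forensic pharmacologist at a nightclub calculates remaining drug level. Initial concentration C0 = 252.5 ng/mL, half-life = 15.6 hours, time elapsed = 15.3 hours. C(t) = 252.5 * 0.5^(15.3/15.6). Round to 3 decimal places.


Drug concentration decay:
Number of half-lives = t / t_half = 15.3 / 15.6 = 0.980769
Decay factor = 0.5^0.980769 = 0.50670958
C(t) = 252.5 * 0.50670958 = 127.944 ng/mL

127.944


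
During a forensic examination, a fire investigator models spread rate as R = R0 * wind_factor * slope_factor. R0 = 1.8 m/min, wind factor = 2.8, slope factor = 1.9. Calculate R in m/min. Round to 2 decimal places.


Fire spread rate calculation:
R = R0 * wind_factor * slope_factor
= 1.8 * 2.8 * 1.9
= 5.04 * 1.9
= 9.58 m/min

9.58


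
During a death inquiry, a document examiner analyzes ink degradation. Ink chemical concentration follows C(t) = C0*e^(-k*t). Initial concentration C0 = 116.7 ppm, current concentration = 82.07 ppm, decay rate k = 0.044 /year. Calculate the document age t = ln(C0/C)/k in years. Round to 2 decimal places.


Document age estimation:
C0/C = 116.7 / 82.07 = 1.421957
ln(C0/C) = 0.352034
t = 0.352034 / 0.044 = 8.00 years

8.00


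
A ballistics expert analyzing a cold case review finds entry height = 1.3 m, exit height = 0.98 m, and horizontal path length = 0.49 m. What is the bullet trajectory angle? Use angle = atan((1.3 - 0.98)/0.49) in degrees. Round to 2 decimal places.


Bullet trajectory angle:
Height difference = 1.3 - 0.98 = 0.32 m
angle = atan(0.32 / 0.49)
angle = atan(0.653061)
angle = 33.15 degrees

33.15


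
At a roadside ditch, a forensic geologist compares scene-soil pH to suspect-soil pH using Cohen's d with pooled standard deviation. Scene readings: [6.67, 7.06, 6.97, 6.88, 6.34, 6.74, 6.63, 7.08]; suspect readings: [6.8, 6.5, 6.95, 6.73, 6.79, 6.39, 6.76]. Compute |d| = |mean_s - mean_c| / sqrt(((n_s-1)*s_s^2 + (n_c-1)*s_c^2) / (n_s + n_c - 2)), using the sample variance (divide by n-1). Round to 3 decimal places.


Pooled-variance Cohen's d for soil pH comparison:
Scene mean = 54.37 / 8 = 6.79625
Suspect mean = 46.92 / 7 = 6.702857
Scene sample variance s_s^2 = 0.06317
Suspect sample variance s_c^2 = 0.036857
Pooled variance = ((n_s-1)*s_s^2 + (n_c-1)*s_c^2) / (n_s + n_c - 2) = 0.051025
Pooled SD = sqrt(0.051025) = 0.225887
Mean difference = 0.093393
|d| = |0.093393| / 0.225887 = 0.413

0.413


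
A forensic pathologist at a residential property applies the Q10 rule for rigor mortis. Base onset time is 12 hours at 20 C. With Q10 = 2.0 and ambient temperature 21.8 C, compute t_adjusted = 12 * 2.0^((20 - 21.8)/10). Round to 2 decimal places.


Rigor mortis time adjustment:
Exponent = (T_ref - T_actual) / 10 = (20 - 21.8) / 10 = -0.18
Q10 factor = 2.0^-0.18 = 0.8827
t_adjusted = 12 * 0.8827 = 10.59 hours

10.59


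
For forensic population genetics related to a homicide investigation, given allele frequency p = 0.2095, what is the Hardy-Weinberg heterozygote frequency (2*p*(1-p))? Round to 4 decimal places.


Hardy-Weinberg heterozygote frequency:
q = 1 - p = 1 - 0.2095 = 0.7905
2pq = 2 * 0.2095 * 0.7905 = 0.3312

0.3312


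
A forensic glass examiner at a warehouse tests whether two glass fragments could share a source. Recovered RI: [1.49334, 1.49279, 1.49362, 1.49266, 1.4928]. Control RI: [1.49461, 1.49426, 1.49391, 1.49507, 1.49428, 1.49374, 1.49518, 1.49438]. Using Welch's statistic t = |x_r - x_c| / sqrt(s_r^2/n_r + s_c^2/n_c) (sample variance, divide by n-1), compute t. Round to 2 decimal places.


Welch's t-criterion for glass RI comparison:
Recovered mean = sum / n_r = 7.46521 / 5 = 1.493042
Control mean = sum / n_c = 11.95543 / 8 = 1.4944287
Recovered sample variance s_r^2 = 1.7272e-07
Control sample variance s_c^2 = 2.57841e-07
Welch SE (unpooled) = sqrt(s_r^2/n_r + s_c^2/n_c) = sqrt(3.4544e-08 + 3.22301e-08) = sqrt(6.67741e-08) = 0.000258407
|mean_r - mean_c| = 0.00138675
t = 0.00138675 / 0.000258407 = 5.37

5.37


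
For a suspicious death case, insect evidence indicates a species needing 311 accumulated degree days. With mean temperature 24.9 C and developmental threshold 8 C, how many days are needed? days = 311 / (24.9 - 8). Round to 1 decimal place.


Insect development time:
Effective temperature = avg_temp - T_base = 24.9 - 8 = 16.9 C
Days = ADD / effective_temp = 311 / 16.9 = 18.4 days

18.4


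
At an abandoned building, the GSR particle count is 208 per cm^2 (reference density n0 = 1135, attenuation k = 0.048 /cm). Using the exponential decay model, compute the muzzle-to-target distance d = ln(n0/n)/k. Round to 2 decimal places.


GSR distance calculation:
n0/n = 1135 / 208 = 5.456731
ln(n0/n) = 1.69685
d = 1.69685 / 0.048 = 35.35 cm

35.35


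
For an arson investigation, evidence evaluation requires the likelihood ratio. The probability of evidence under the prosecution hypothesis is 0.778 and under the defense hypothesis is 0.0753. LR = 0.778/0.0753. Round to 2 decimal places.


Likelihood ratio calculation:
LR = P(E|Hp) / P(E|Hd)
LR = 0.778 / 0.0753
LR = 10.33

10.33


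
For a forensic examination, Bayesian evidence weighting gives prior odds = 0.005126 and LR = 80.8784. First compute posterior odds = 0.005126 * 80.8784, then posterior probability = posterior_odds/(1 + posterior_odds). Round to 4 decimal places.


Bayesian evidence evaluation:
Posterior odds = prior_odds * LR = 0.005126 * 80.8784 = 0.4145827
Posterior probability = posterior_odds / (1 + posterior_odds)
= 0.4145827 / (1 + 0.4145827)
= 0.4145827 / 1.4145827
= 0.2931

0.2931


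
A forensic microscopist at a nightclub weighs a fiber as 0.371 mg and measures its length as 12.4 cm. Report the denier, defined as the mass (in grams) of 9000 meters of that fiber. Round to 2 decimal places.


Denier calculation:
Mass in grams = 0.371 mg / 1000 = 0.000371 g
Length in meters = 12.4 cm / 100 = 0.124 m
Linear density = mass / length = 0.000371 / 0.124 = 0.00299194 g/m
Denier = (g/m) * 9000 = 0.00299194 * 9000 = 26.93

26.93


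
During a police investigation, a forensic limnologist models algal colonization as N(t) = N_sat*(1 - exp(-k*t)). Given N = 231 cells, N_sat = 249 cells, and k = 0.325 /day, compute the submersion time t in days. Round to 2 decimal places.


PMSI from diatom colonization curve:
N / N_sat = 231 / 249 = 0.927711
1 - N/N_sat = 0.072289
ln(1 - N/N_sat) = -2.627083
t = -ln(1 - N/N_sat) / k = -(-2.627083) / 0.325 = 8.08 days

8.08


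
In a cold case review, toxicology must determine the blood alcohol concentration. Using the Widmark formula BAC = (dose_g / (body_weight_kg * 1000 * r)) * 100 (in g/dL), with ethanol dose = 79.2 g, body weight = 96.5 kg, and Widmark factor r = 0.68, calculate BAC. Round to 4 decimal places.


Applying the Widmark formula:
BAC = (dose_g / (body_wt * 1000 * r)) * 100
Denominator = 96.5 * 1000 * 0.68 = 65620
BAC = (79.2 / 65620) * 100
BAC = 0.1207 g/dL

0.1207


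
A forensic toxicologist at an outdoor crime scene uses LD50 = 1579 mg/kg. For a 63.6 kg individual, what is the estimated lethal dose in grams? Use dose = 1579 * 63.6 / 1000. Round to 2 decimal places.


Lethal dose calculation:
Lethal dose = LD50 * body_weight / 1000
= 1579 * 63.6 / 1000
= 100424.4 / 1000
= 100.42 g

100.42


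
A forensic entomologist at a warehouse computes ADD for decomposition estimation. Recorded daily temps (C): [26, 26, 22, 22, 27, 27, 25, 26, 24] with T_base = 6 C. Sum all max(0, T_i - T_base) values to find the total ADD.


Computing ADD day by day:
Day 1: max(0, 26 - 6) = 20
Day 2: max(0, 26 - 6) = 20
Day 3: max(0, 22 - 6) = 16
Day 4: max(0, 22 - 6) = 16
Day 5: max(0, 27 - 6) = 21
Day 6: max(0, 27 - 6) = 21
Day 7: max(0, 25 - 6) = 19
Day 8: max(0, 26 - 6) = 20
Day 9: max(0, 24 - 6) = 18
Total ADD = 171

171


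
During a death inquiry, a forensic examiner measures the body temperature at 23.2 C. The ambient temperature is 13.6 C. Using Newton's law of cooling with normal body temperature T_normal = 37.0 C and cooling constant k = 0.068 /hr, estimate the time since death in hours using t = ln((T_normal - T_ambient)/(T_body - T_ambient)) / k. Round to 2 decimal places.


Using Newton's law of cooling:
t = ln((T_normal - T_ambient) / (T_body - T_ambient)) / k
T_normal - T_ambient = 23.4
T_body - T_ambient = 9.6
Ratio = 2.4375
ln(ratio) = 0.890973
t = 0.890973 / 0.068 = 13.10 hours

13.10


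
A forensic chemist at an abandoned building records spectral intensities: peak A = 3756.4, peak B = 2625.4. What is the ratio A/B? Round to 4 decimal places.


Spectral peak ratio:
Peak A = 3756.4 counts
Peak B = 2625.4 counts
Ratio = 3756.4 / 2625.4 = 1.4308

1.4308


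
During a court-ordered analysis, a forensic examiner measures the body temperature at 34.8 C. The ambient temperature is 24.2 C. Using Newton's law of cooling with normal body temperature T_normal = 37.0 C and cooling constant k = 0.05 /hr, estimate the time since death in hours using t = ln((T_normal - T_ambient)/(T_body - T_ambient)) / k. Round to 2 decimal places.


Using Newton's law of cooling:
t = ln((T_normal - T_ambient) / (T_body - T_ambient)) / k
T_normal - T_ambient = 12.8
T_body - T_ambient = 10.6
Ratio = 1.207547
ln(ratio) = 0.188591
t = 0.188591 / 0.05 = 3.77 hours

3.77


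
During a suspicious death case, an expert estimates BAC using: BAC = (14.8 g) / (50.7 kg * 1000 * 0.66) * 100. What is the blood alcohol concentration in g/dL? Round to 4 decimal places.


Applying the Widmark formula:
BAC = (dose_g / (body_wt * 1000 * r)) * 100
Denominator = 50.7 * 1000 * 0.66 = 33462
BAC = (14.8 / 33462) * 100
BAC = 0.0442 g/dL

0.0442


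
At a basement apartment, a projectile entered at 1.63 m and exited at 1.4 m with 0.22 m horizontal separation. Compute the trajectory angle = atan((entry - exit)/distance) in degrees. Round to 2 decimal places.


Bullet trajectory angle:
Height difference = 1.63 - 1.4 = 0.23 m
angle = atan(0.23 / 0.22)
angle = atan(1.045455)
angle = 46.27 degrees

46.27


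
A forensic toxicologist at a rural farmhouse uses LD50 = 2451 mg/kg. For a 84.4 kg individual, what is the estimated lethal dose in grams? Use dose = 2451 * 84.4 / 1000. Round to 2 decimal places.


Lethal dose calculation:
Lethal dose = LD50 * body_weight / 1000
= 2451 * 84.4 / 1000
= 206864.4 / 1000
= 206.86 g

206.86


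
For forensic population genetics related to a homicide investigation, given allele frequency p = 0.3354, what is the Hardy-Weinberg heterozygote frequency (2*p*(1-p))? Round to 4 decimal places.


Hardy-Weinberg heterozygote frequency:
q = 1 - p = 1 - 0.3354 = 0.6646
2pq = 2 * 0.3354 * 0.6646 = 0.4458

0.4458


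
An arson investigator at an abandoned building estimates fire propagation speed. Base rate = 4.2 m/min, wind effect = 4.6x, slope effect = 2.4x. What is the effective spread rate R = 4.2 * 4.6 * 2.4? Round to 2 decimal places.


Fire spread rate calculation:
R = R0 * wind_factor * slope_factor
= 4.2 * 4.6 * 2.4
= 19.32 * 2.4
= 46.37 m/min

46.37


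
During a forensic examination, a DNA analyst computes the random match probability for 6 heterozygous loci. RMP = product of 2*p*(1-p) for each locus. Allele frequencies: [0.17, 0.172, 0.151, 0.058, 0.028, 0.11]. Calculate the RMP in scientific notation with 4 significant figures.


Computing RMP for 6 loci:
Locus 1: 2 * 0.17 * 0.83 = 0.2822
Locus 2: 2 * 0.172 * 0.828 = 0.284832
Locus 3: 2 * 0.151 * 0.849 = 0.256398
Locus 4: 2 * 0.058 * 0.942 = 0.109272
Locus 5: 2 * 0.028 * 0.972 = 0.054432
Locus 6: 2 * 0.11 * 0.89 = 0.1958
RMP = 2.400e-05

2.400e-05


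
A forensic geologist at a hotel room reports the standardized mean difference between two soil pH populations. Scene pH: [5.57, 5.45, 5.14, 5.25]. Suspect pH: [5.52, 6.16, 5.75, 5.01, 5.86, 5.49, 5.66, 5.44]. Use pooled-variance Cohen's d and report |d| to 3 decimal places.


Pooled-variance Cohen's d for soil pH comparison:
Scene mean = 21.41 / 4 = 5.3525
Suspect mean = 44.89 / 8 = 5.61125
Scene sample variance s_s^2 = 0.037492
Suspect sample variance s_c^2 = 0.11407
Pooled variance = ((n_s-1)*s_s^2 + (n_c-1)*s_c^2) / (n_s + n_c - 2) = 0.091096
Pooled SD = sqrt(0.091096) = 0.301821
Mean difference = -0.25875
|d| = |-0.25875| / 0.301821 = 0.857

0.857


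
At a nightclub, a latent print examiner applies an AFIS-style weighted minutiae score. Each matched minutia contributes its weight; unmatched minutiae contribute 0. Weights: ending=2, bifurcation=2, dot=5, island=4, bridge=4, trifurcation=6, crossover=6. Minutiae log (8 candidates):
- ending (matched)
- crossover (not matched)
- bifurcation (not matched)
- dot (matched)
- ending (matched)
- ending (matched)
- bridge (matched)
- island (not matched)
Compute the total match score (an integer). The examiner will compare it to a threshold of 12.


Weighted minutiae match score:
  ending: matched, +2 (running total 2)
  crossover: not matched, +0
  bifurcation: not matched, +0
  dot: matched, +5 (running total 7)
  ending: matched, +2 (running total 9)
  ending: matched, +2 (running total 11)
  bridge: matched, +4 (running total 15)
  island: not matched, +0
Total score = 15
Threshold = 12; verdict = identification

15


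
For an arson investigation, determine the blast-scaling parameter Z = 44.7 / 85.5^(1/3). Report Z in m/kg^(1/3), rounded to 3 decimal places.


Scaled distance calculation:
W^(1/3) = 85.5^(1/3) = 4.405434
Z = R / W^(1/3) = 44.7 / 4.405434
Z = 10.147 m/kg^(1/3)

10.147


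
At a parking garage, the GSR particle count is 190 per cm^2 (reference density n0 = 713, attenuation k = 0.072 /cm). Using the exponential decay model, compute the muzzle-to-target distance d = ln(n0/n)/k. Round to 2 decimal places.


GSR distance calculation:
n0/n = 713 / 190 = 3.752632
ln(n0/n) = 1.322457
d = 1.322457 / 0.072 = 18.37 cm

18.37


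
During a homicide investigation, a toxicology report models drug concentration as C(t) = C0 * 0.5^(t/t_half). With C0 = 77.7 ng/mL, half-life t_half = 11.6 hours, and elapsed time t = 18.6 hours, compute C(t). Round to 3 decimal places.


Drug concentration decay:
Number of half-lives = t / t_half = 18.6 / 11.6 = 1.603448
Decay factor = 0.5^1.603448 = 0.32908952
C(t) = 77.7 * 0.32908952 = 25.570 ng/mL

25.570


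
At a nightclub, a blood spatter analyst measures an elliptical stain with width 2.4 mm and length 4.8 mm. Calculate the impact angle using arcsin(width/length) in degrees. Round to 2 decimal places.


Blood spatter impact angle calculation:
width / length = 2.4 / 4.8 = 0.5
angle = arcsin(0.5)
angle = 30.00 degrees

30.00


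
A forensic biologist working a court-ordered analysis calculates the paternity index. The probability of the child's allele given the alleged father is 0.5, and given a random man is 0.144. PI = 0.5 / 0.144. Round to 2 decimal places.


Paternity Index calculation:
PI = P(allele|father) / P(allele|random)
PI = 0.5 / 0.144
PI = 3.47

3.47


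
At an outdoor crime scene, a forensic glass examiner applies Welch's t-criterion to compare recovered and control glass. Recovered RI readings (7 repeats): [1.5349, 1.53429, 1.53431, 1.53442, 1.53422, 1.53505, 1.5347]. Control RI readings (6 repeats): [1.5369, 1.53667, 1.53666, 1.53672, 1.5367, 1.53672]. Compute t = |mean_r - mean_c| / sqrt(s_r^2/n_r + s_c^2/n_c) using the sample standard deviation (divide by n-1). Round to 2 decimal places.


Welch's t-criterion for glass RI comparison:
Recovered mean = sum / n_r = 10.74189 / 7 = 1.5345557
Control mean = sum / n_c = 9.22037 / 6 = 1.5367283
Recovered sample variance s_r^2 = 1.07629e-07
Control sample variance s_c^2 = 7.69667e-09
Welch SE (unpooled) = sqrt(s_r^2/n_r + s_c^2/n_c) = sqrt(1.53755e-08 + 1.28278e-09) = sqrt(1.66583e-08) = 0.000129067
|mean_r - mean_c| = 0.00217262
t = 0.00217262 / 0.000129067 = 16.83

16.83


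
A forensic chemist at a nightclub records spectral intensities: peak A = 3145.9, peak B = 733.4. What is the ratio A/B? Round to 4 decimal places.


Spectral peak ratio:
Peak A = 3145.9 counts
Peak B = 733.4 counts
Ratio = 3145.9 / 733.4 = 4.2895

4.2895


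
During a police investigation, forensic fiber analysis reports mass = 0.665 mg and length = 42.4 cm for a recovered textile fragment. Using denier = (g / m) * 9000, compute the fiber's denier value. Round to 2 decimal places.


Denier calculation:
Mass in grams = 0.665 mg / 1000 = 0.000665 g
Length in meters = 42.4 cm / 100 = 0.424 m
Linear density = mass / length = 0.000665 / 0.424 = 0.0015684 g/m
Denier = (g/m) * 9000 = 0.0015684 * 9000 = 14.12

14.12


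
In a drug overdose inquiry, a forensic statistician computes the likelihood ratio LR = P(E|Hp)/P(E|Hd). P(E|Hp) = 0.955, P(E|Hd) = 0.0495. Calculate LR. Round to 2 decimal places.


Likelihood ratio calculation:
LR = P(E|Hp) / P(E|Hd)
LR = 0.955 / 0.0495
LR = 19.29

19.29


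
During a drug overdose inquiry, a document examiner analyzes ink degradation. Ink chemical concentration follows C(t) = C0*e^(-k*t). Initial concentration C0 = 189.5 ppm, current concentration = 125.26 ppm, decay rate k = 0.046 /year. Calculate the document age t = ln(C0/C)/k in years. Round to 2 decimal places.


Document age estimation:
C0/C = 189.5 / 125.26 = 1.512853
ln(C0/C) = 0.413997
t = 0.413997 / 0.046 = 9.00 years

9.00


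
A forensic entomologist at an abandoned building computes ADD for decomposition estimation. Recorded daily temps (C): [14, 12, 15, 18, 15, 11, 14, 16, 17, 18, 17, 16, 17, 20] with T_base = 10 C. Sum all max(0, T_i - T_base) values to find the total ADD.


Computing ADD day by day:
Day 1: max(0, 14 - 10) = 4
Day 2: max(0, 12 - 10) = 2
Day 3: max(0, 15 - 10) = 5
Day 4: max(0, 18 - 10) = 8
Day 5: max(0, 15 - 10) = 5
Day 6: max(0, 11 - 10) = 1
Day 7: max(0, 14 - 10) = 4
Day 8: max(0, 16 - 10) = 6
Day 9: max(0, 17 - 10) = 7
Day 10: max(0, 18 - 10) = 8
Day 11: max(0, 17 - 10) = 7
Day 12: max(0, 16 - 10) = 6
Day 13: max(0, 17 - 10) = 7
Day 14: max(0, 20 - 10) = 10
Total ADD = 80

80
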